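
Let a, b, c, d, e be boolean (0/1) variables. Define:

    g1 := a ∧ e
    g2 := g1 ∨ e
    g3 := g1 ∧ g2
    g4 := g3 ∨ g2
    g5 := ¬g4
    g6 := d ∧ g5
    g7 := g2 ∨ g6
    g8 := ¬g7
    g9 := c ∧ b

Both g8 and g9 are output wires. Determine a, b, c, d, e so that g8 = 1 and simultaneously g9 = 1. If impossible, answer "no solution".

Check with a=0, b=1, c=1, d=0, e=0:
g1 = a ∧ e = 0 ∧ 0 = 0
g2 = g1 ∨ e = 0 ∨ 0 = 0
g3 = g1 ∧ g2 = 0 ∧ 0 = 0
g4 = g3 ∨ g2 = 0 ∨ 0 = 0
g5 = ¬g4 = ¬0 = 1
g6 = d ∧ g5 = 0 ∧ 1 = 0
g7 = g2 ∨ g6 = 0 ∨ 0 = 0
g8 = ¬g7 = ¬0 = 1
g9 = c ∧ b = 1 ∧ 1 = 1
So g8 = 1 and g9 = 1.

a=0, b=1, c=1, d=0, e=0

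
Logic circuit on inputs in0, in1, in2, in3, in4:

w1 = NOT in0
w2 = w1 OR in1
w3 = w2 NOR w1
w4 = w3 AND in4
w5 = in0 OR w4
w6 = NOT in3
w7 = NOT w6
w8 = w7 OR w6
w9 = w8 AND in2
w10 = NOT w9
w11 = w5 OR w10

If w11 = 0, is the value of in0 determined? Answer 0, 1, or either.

0

w11 = w5 OR w10 must be 0, so both w5 = 0 and w10 = 0.
Every assignment with w11 = 0 has in0 = 0; there are 8 such assignment(s).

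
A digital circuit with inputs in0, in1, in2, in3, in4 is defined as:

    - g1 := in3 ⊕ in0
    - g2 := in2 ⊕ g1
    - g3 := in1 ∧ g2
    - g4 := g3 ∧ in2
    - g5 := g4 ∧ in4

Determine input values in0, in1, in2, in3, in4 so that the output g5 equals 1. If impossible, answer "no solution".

Check with in0=0, in1=1, in2=1, in3=0, in4=1:
g1 = in3 ⊕ in0 = 0 ⊕ 0 = 0
g2 = in2 ⊕ g1 = 1 ⊕ 0 = 1
g3 = in1 ∧ g2 = 1 ∧ 1 = 1
g4 = g3 ∧ in2 = 1 ∧ 1 = 1
g5 = g4 ∧ in4 = 1 ∧ 1 = 1
So g5 = 1 as required.

in0=0, in1=1, in2=1, in3=0, in4=1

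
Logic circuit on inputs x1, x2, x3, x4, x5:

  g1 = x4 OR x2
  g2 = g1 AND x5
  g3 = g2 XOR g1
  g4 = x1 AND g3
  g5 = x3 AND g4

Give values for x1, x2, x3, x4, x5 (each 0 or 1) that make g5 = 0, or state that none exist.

x1=0, x2=0, x3=1, x4=1, x5=1

g5 = x3 AND g4 must be 0, so at least one of x3, g4 is 0.
Check with x1=0, x2=0, x3=1, x4=1, x5=1:
g1 = x4 OR x2 = 1 OR 0 = 1
g2 = g1 AND x5 = 1 AND 1 = 1
g3 = g2 XOR g1 = 1 XOR 1 = 0
g4 = x1 AND g3 = 0 AND 0 = 0
g5 = x3 AND g4 = 1 AND 0 = 0
So g5 = 0 as required.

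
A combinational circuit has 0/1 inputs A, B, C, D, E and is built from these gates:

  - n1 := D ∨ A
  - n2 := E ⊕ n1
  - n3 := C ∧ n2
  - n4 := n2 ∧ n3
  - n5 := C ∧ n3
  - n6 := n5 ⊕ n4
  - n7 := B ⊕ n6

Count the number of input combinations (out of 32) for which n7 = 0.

n7 = B ⊕ n6 must be 0, so B and n6 are equal.
Enumerating the 32 input combinations, 16 give n7 = 0 and 16 give n7 = 1.

16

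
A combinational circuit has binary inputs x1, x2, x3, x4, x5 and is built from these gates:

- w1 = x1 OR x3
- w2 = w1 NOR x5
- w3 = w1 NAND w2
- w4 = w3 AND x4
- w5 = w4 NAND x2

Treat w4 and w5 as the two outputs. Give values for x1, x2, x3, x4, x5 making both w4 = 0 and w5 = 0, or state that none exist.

no solution exists

Across all 32 input combinations, none give both w4 = 0 and w5 = 0.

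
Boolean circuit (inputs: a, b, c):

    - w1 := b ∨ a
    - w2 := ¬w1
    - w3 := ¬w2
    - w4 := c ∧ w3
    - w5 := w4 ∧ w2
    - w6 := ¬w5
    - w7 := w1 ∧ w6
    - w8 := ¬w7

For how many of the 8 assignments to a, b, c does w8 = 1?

2

w8 = ¬w7 must be 1, so w7 = 0.
Satisfying assignments:
  a=0, b=0, c=0
  a=0, b=0, c=1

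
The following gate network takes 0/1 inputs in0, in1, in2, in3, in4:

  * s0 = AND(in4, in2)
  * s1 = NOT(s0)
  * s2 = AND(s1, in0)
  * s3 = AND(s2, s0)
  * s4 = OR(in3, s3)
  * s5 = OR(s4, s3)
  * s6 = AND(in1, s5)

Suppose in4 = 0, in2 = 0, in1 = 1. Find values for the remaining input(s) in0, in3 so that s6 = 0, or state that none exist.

Check with in4 = 0, in2 = 0, in1 = 1 and in0=0, in3=0:
s0 = AND(in4, in2) = AND(0, 0) = 0
s1 = NOT(s0) = NOT 0 = 1
s2 = AND(s1, in0) = AND(1, 0) = 0
s3 = AND(s2, s0) = AND(0, 0) = 0
s4 = OR(in3, s3) = OR(0, 0) = 0
s5 = OR(s4, s3) = OR(0, 0) = 0
s6 = AND(in1, s5) = AND(1, 0) = 0
So s6 = 0.

in0=0, in3=0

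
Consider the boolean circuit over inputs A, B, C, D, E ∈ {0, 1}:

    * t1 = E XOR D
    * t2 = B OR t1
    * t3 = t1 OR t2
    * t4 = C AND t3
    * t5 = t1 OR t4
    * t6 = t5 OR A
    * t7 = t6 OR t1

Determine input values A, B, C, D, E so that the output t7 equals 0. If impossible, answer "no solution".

A=0 B=1 C=0 D=0 E=0

Check with A=0 B=1 C=0 D=0 E=0:
t1 = E XOR D = 0 XOR 0 = 0
t2 = B OR t1 = 1 OR 0 = 1
t3 = t1 OR t2 = 0 OR 1 = 1
t4 = C AND t3 = 0 AND 1 = 0
t5 = t1 OR t4 = 0 OR 0 = 0
t6 = t5 OR A = 0 OR 0 = 0
t7 = t6 OR t1 = 0 OR 0 = 0
So t7 = 0 as required.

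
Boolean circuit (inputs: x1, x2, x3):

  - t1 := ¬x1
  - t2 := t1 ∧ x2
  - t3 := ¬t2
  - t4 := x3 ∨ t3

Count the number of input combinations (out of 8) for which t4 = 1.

t4 = x3 ∨ t3 must be 1, so at least one of x3, t3 is 1.
Enumerating the 8 input combinations, 7 give t4 = 1 and 1 give t4 = 0.

7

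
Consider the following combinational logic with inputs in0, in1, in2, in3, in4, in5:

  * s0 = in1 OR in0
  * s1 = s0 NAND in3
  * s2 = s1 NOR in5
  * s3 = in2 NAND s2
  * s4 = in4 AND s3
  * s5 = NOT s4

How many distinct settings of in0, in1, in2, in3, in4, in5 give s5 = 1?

s5 = NOT s4 must be 1, so s4 = 0.
Enumerating the 64 input combinations, 35 give s5 = 1 and 29 give s5 = 0.

35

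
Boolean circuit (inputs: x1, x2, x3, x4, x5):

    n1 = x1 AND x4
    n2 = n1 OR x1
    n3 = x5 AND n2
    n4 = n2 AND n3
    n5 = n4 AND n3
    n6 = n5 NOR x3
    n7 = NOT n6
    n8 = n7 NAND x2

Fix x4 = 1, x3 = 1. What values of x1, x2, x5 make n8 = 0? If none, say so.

n8 = n7 NAND x2 must be 0, so both n7 = 1 and x2 = 1.
n7 = NOT n6 must be 1, so n6 = 0.
Check with x4 = 1, x3 = 1 and x1=0, x2=1, x5=0:
n1 = x1 AND x4 = 0 AND 1 = 0
n2 = n1 OR x1 = 0 OR 0 = 0
n3 = x5 AND n2 = 0 AND 0 = 0
n4 = n2 AND n3 = 0 AND 0 = 0
n5 = n4 AND n3 = 0 AND 0 = 0
n6 = n5 NOR x3 = 0 NOR 1 = 0
n7 = NOT n6 = NOT 0 = 1
n8 = n7 NAND x2 = 1 NAND 1 = 0
So n8 = 0.

x1=0 x2=1 x5=0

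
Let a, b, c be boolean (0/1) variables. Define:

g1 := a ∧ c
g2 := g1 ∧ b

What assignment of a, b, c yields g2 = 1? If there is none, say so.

a=1, b=1, c=1

g2 = g1 ∧ b must be 1, so both g1 = 1 and b = 1.
Check with a=1, b=1, c=1:
g1 = a ∧ c = 1 ∧ 1 = 1
g2 = g1 ∧ b = 1 ∧ 1 = 1
So g2 = 1 as required.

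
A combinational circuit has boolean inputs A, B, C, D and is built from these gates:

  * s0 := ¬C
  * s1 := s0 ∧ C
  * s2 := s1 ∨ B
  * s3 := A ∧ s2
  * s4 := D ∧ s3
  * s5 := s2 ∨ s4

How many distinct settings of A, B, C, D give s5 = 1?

8

s5 = s2 ∨ s4 must be 1, so at least one of s2, s4 is 1.
Enumerating the 16 input combinations, 8 give s5 = 1 and 8 give s5 = 0.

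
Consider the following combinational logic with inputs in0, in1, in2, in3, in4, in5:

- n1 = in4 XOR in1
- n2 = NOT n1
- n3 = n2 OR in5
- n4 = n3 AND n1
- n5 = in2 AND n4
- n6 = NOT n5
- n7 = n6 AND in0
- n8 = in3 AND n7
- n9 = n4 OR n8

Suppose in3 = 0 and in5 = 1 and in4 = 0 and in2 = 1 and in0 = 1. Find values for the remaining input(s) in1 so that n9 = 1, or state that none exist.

Check with in3 = 0 and in5 = 1 and in4 = 0 and in2 = 1 and in0 = 1 and in1=1:
n1 = in4 XOR in1 = 0 XOR 1 = 1
n2 = NOT n1 = NOT 1 = 0
n3 = n2 OR in5 = 0 OR 1 = 1
n4 = n3 AND n1 = 1 AND 1 = 1
n5 = in2 AND n4 = 1 AND 1 = 1
n6 = NOT n5 = NOT 1 = 0
n7 = n6 AND in0 = 0 AND 1 = 0
n8 = in3 AND n7 = 0 AND 0 = 0
n9 = n4 OR n8 = 1 OR 0 = 1
So n9 = 1.

in1=1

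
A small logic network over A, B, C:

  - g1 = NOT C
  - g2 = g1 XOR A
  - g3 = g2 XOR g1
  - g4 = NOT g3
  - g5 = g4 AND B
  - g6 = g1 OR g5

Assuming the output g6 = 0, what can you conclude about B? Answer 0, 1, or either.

either

Both values of B occur among assignments with g6 = 0:
  B=0: A=0, B=0, C=1
  B=1: A=1, B=1, C=1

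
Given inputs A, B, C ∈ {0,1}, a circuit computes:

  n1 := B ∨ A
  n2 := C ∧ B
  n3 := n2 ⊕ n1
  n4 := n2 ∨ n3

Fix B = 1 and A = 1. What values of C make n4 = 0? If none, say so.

no solution exists

With B = 1 and A = 1 fixed, none of the 2 settings of C give n4 = 0.
For example, with C=1:
n1 = B ∨ A = 1 ∨ 1 = 1
n2 = C ∧ B = 1 ∧ 1 = 1
n3 = n2 ⊕ n1 = 1 ⊕ 1 = 0
n4 = n2 ∨ n3 = 1 ∨ 0 = 1
giving n4 = 1 ≠ 0.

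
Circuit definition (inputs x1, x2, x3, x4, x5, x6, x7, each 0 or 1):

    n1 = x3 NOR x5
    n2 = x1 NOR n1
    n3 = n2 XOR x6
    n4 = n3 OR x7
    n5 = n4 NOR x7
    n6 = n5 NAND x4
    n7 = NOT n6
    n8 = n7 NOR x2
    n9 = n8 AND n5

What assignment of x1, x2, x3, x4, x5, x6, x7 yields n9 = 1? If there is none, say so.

n9 = n8 AND n5 must be 1, so both n8 = 1 and n5 = 1.
Check with x1=0, x2=0, x3=0, x4=0, x5=1, x6=1, x7=0:
n1 = x3 NOR x5 = 0 NOR 1 = 0
n2 = x1 NOR n1 = 0 NOR 0 = 1
n3 = n2 XOR x6 = 1 XOR 1 = 0
n4 = n3 OR x7 = 0 OR 0 = 0
n5 = n4 NOR x7 = 0 NOR 0 = 1
n6 = n5 NAND x4 = 1 NAND 0 = 1
n7 = NOT n6 = NOT 1 = 0
n8 = n7 NOR x2 = 0 NOR 0 = 1
n9 = n8 AND n5 = 1 AND 1 = 1
So n9 = 1 as required.

x1=0, x2=0, x3=0, x4=0, x5=1, x6=1, x7=0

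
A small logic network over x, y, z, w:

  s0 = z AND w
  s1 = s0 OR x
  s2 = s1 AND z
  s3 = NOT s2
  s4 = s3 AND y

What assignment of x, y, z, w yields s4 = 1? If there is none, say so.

x=0, y=1, z=0, w=1

s4 = s3 AND y must be 1, so both s3 = 1 and y = 1.
Check with x=0, y=1, z=0, w=1:
s0 = z AND w = 0 AND 1 = 0
s1 = s0 OR x = 0 OR 0 = 0
s2 = s1 AND z = 0 AND 0 = 0
s3 = NOT s2 = NOT 0 = 1
s4 = s3 AND y = 1 AND 1 = 1
So s4 = 1 as required.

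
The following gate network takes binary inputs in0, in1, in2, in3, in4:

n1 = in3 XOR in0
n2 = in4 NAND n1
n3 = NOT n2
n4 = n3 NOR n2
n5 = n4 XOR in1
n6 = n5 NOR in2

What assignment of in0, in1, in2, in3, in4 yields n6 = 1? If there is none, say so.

in0=1 in1=0 in2=0 in3=0 in4=1

n6 = n5 NOR in2 must be 1, so both n5 = 0 and in2 = 0.
Check with in0=1 in1=0 in2=0 in3=0 in4=1:
n1 = in3 XOR in0 = 0 XOR 1 = 1
n2 = in4 NAND n1 = 1 NAND 1 = 0
n3 = NOT n2 = NOT 0 = 1
n4 = n3 NOR n2 = 1 NOR 0 = 0
n5 = n4 XOR in1 = 0 XOR 0 = 0
n6 = n5 NOR in2 = 0 NOR 0 = 1
So n6 = 1 as required.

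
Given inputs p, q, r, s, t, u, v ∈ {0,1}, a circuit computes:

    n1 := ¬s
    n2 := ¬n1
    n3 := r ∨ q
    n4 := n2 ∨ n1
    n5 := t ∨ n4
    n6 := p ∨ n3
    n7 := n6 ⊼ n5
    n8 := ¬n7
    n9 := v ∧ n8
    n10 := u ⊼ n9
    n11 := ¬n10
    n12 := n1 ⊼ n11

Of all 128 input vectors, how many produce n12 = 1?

114

n12 = n1 ⊼ n11 must be 1, so at least one of n1, n11 is 0.
Enumerating the 128 input combinations, 114 give n12 = 1 and 14 give n12 = 0.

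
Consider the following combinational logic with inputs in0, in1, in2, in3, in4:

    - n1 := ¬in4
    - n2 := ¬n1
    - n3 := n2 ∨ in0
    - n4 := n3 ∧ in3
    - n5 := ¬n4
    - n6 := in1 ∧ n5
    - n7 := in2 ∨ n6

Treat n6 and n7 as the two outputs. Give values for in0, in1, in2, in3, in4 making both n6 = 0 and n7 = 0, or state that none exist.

Check with in0=1, in1=1, in2=0, in3=1, in4=0:
n1 = ¬in4 = ¬0 = 1
n2 = ¬n1 = ¬1 = 0
n3 = n2 ∨ in0 = 0 ∨ 1 = 1
n4 = n3 ∧ in3 = 1 ∧ 1 = 1
n5 = ¬n4 = ¬1 = 0
n6 = in1 ∧ n5 = 1 ∧ 0 = 0
n7 = in2 ∨ n6 = 0 ∨ 0 = 0
So n6 = 0 and n7 = 0.

in0=1, in1=1, in2=0, in3=1, in4=0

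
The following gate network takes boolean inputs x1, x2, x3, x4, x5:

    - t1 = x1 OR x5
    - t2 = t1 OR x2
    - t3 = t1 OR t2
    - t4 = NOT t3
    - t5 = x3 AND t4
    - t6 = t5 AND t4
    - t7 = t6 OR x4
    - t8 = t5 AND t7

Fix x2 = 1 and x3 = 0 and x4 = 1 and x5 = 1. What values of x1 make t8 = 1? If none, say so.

With x2 = 1 and x3 = 0 and x4 = 1 and x5 = 1 fixed, none of the 2 settings of x1 give t8 = 1.
For example, with x1=1:
t1 = x1 OR x5 = 1 OR 1 = 1
t2 = t1 OR x2 = 1 OR 1 = 1
t3 = t1 OR t2 = 1 OR 1 = 1
t4 = NOT t3 = NOT 1 = 0
t5 = x3 AND t4 = 0 AND 0 = 0
t6 = t5 AND t4 = 0 AND 0 = 0
t7 = t6 OR x4 = 0 OR 1 = 1
t8 = t5 AND t7 = 0 AND 1 = 0
giving t8 = 0 ≠ 1.

no solution exists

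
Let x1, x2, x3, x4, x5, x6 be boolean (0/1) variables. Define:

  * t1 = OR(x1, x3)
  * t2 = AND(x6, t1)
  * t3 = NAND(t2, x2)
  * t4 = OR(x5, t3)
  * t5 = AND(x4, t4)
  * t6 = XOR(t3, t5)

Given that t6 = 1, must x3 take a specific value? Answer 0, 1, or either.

Both values of x3 occur among assignments with t6 = 1:
  x3=0: x1=0, x2=0, x3=0, x4=0, x5=0, x6=0
  x3=1: x1=0, x2=0, x3=1, x4=0, x5=0, x6=0

either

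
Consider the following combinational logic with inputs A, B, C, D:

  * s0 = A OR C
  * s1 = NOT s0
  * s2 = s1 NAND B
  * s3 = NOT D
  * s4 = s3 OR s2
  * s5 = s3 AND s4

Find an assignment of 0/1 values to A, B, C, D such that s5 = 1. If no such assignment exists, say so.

A=0 B=1 C=1 D=0

s5 = s3 AND s4 must be 1, so both s3 = 1 and s4 = 1.
s3 = NOT D must be 1, so D = 0.
Check with A=0 B=1 C=1 D=0:
s0 = A OR C = 0 OR 1 = 1
s1 = NOT s0 = NOT 1 = 0
s2 = s1 NAND B = 0 NAND 1 = 1
s3 = NOT D = NOT 0 = 1
s4 = s3 OR s2 = 1 OR 1 = 1
s5 = s3 AND s4 = 1 AND 1 = 1
So s5 = 1 as required.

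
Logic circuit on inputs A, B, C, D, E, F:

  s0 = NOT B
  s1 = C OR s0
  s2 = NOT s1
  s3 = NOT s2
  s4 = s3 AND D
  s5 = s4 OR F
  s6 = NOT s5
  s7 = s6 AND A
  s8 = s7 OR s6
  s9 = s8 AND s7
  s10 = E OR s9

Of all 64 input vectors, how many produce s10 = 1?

s10 = E OR s9 must be 1, so at least one of E, s9 is 1.
Enumerating the 64 input combinations, 37 give s10 = 1 and 27 give s10 = 0.

37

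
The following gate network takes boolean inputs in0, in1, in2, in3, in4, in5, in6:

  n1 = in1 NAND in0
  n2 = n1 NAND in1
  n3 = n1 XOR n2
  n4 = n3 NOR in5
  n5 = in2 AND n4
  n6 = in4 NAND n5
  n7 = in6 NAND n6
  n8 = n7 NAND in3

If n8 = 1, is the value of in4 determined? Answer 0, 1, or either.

either

Both values of in4 occur among assignments with n8 = 1:
  in4=0: in0=0, in1=0, in2=0, in3=0, in4=0, in5=0, in6=0
  in4=1: in0=0, in1=0, in2=0, in3=0, in4=1, in5=0, in6=0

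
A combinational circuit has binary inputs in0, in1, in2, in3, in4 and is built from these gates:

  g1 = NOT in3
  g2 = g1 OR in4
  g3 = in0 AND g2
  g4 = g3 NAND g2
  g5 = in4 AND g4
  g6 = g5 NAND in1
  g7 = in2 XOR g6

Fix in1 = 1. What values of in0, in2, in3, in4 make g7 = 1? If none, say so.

Check with in1 = 1 and in0=1, in2=0, in3=0, in4=1:
g1 = NOT in3 = NOT 0 = 1
g2 = g1 OR in4 = 1 OR 1 = 1
g3 = in0 AND g2 = 1 AND 1 = 1
g4 = g3 NAND g2 = 1 NAND 1 = 0
g5 = in4 AND g4 = 1 AND 0 = 0
g6 = g5 NAND in1 = 0 NAND 1 = 1
g7 = in2 XOR g6 = 0 XOR 1 = 1
So g7 = 1.

in0=1, in2=0, in3=0, in4=1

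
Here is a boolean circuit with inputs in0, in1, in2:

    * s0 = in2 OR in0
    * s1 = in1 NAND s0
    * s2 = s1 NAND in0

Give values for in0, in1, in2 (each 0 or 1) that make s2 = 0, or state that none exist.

in0=1 in1=0 in2=1

s2 = s1 NAND in0 must be 0, so both s1 = 1 and in0 = 1.
s1 = in1 NAND s0 must be 1, so at least one of in1, s0 is 0.
Check with in0=1 in1=0 in2=1:
s0 = in2 OR in0 = 1 OR 1 = 1
s1 = in1 NAND s0 = 0 NAND 1 = 1
s2 = s1 NAND in0 = 1 NAND 1 = 0
So s2 = 0 as required.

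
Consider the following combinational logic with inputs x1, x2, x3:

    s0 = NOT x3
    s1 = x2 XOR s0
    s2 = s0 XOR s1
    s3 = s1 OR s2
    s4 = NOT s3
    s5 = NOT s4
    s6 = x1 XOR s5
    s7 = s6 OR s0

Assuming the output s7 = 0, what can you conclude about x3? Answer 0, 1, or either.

1

s7 = s6 OR s0 must be 0, so both s6 = 0 and s0 = 0.
Every assignment with s7 = 0 has x3 = 1; there are 2 such assignment(s).
  x1=0, x2=0, x3=1
  x1=1, x2=1, x3=1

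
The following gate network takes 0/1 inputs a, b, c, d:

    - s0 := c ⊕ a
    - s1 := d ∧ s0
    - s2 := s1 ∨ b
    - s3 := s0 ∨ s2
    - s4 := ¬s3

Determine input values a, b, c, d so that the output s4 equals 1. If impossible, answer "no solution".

Check with a=0, b=0, c=0, d=1:
s0 = c ⊕ a = 0 ⊕ 0 = 0
s1 = d ∧ s0 = 1 ∧ 0 = 0
s2 = s1 ∨ b = 0 ∨ 0 = 0
s3 = s0 ∨ s2 = 0 ∨ 0 = 0
s4 = ¬s3 = ¬0 = 1
So s4 = 1 as required.

a=0, b=0, c=0, d=1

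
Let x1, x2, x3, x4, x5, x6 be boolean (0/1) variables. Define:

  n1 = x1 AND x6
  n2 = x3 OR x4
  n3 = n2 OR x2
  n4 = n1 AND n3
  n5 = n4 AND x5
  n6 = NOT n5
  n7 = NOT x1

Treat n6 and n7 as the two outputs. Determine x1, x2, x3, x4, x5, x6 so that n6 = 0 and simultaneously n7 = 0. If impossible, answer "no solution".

Check with x1=1, x2=1, x3=0, x4=0, x5=1, x6=1:
n1 = x1 AND x6 = 1 AND 1 = 1
n2 = x3 OR x4 = 0 OR 0 = 0
n3 = n2 OR x2 = 0 OR 1 = 1
n4 = n1 AND n3 = 1 AND 1 = 1
n5 = n4 AND x5 = 1 AND 1 = 1
n6 = NOT n5 = NOT 1 = 0
n7 = NOT x1 = NOT 1 = 0
So n6 = 0 and n7 = 0.

x1=1, x2=1, x3=0, x4=0, x5=1, x6=1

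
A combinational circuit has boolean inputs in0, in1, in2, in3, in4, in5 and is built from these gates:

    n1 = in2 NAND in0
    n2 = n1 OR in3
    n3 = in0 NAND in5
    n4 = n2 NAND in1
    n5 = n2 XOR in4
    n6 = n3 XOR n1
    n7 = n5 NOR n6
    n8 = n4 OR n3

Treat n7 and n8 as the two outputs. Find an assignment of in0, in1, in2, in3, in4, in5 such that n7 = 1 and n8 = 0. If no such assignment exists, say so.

in0=1, in1=1, in2=1, in3=1, in4=1, in5=1

Check with in0=1, in1=1, in2=1, in3=1, in4=1, in5=1:
n1 = in2 NAND in0 = 1 NAND 1 = 0
n2 = n1 OR in3 = 0 OR 1 = 1
n3 = in0 NAND in5 = 1 NAND 1 = 0
n4 = n2 NAND in1 = 1 NAND 1 = 0
n5 = n2 XOR in4 = 1 XOR 1 = 0
n6 = n3 XOR n1 = 0 XOR 0 = 0
n7 = n5 NOR n6 = 0 NOR 0 = 1
n8 = n4 OR n3 = 0 OR 0 = 0
So n7 = 1 and n8 = 0.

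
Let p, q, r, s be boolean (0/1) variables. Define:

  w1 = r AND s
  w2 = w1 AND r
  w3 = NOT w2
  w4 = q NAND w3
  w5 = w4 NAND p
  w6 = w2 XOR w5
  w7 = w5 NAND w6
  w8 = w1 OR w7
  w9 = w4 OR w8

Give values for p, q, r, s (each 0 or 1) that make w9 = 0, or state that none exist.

p=0, q=1, r=0, s=1

w9 = w4 OR w8 must be 0, so both w4 = 0 and w8 = 0.
w4 = q NAND w3 must be 0, so both q = 1 and w3 = 1.
w8 = w1 OR w7 must be 0, so both w1 = 0 and w7 = 0.
Check with p=0, q=1, r=0, s=1:
w1 = r AND s = 0 AND 1 = 0
w2 = w1 AND r = 0 AND 0 = 0
w3 = NOT w2 = NOT 0 = 1
w4 = q NAND w3 = 1 NAND 1 = 0
w5 = w4 NAND p = 0 NAND 0 = 1
w6 = w2 XOR w5 = 0 XOR 1 = 1
w7 = w5 NAND w6 = 1 NAND 1 = 0
w8 = w1 OR w7 = 0 OR 0 = 0
w9 = w4 OR w8 = 0 OR 0 = 0
So w9 = 0 as required.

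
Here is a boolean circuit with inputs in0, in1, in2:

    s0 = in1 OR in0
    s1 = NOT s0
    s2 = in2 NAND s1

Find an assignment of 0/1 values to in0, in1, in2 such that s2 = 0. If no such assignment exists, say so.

in0=0, in1=0, in2=1

Check with in0=0, in1=0, in2=1:
s0 = in1 OR in0 = 0 OR 0 = 0
s1 = NOT s0 = NOT 0 = 1
s2 = in2 NAND s1 = 1 NAND 1 = 0
So s2 = 0 as required.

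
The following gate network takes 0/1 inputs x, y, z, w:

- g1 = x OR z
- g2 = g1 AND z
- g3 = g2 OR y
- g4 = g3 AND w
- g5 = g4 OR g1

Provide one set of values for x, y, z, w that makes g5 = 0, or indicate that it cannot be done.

x=0 y=1 z=0 w=0

g5 = g4 OR g1 must be 0, so both g4 = 0 and g1 = 0.
g4 = g3 AND w must be 0, so at least one of g3, w is 0.
Check with x=0 y=1 z=0 w=0:
g1 = x OR z = 0 OR 0 = 0
g2 = g1 AND z = 0 AND 0 = 0
g3 = g2 OR y = 0 OR 1 = 1
g4 = g3 AND w = 1 AND 0 = 0
g5 = g4 OR g1 = 0 OR 0 = 0
So g5 = 0 as required.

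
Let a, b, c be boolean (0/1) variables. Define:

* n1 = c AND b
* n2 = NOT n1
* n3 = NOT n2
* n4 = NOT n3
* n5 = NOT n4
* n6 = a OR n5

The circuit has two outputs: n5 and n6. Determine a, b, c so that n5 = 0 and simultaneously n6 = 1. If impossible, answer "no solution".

a=1, b=0, c=0

Check with a=1, b=0, c=0:
n1 = c AND b = 0 AND 0 = 0
n2 = NOT n1 = NOT 0 = 1
n3 = NOT n2 = NOT 1 = 0
n4 = NOT n3 = NOT 0 = 1
n5 = NOT n4 = NOT 1 = 0
n6 = a OR n5 = 1 OR 0 = 1
So n5 = 0 and n6 = 1.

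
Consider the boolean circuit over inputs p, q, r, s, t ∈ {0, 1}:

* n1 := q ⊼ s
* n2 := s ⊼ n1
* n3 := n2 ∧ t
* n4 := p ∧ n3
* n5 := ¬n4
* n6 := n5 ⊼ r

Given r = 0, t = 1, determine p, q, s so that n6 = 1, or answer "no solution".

p=1 q=1 s=0

Check with r = 0, t = 1 and p=1, q=1, s=0:
n1 = q ⊼ s = 1 ⊼ 0 = 1
n2 = s ⊼ n1 = 0 ⊼ 1 = 1
n3 = n2 ∧ t = 1 ∧ 1 = 1
n4 = p ∧ n3 = 1 ∧ 1 = 1
n5 = ¬n4 = ¬1 = 0
n6 = n5 ⊼ r = 0 ⊼ 0 = 1
So n6 = 1.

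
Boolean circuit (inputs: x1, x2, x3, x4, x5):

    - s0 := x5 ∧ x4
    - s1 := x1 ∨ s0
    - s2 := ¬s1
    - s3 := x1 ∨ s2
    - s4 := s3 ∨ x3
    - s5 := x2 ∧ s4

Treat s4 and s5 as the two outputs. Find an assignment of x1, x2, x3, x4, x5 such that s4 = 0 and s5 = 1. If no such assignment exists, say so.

Across all 32 input combinations, none give both s4 = 0 and s5 = 1.

no solution exists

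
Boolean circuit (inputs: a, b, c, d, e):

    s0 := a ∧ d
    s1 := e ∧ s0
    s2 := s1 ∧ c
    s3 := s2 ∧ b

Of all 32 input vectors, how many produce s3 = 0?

s3 = s2 ∧ b must be 0, so at least one of s2, b is 0.
Enumerating the 32 input combinations, 31 give s3 = 0 and 1 give s3 = 1.

31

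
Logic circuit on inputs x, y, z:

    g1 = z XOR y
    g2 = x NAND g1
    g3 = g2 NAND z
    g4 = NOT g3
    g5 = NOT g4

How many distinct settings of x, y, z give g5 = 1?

g5 = NOT g4 must be 1, so g4 = 0.
g4 = NOT g3 must be 0, so g3 = 1.
Enumerating the 8 input combinations, 5 give g5 = 1 and 3 give g5 = 0.

5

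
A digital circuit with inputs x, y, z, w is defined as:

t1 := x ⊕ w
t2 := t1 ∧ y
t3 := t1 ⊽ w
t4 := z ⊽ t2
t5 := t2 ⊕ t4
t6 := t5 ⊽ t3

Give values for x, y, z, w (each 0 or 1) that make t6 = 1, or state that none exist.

t6 = t5 ⊽ t3 must be 1, so both t5 = 0 and t3 = 0.
t5 = t2 ⊕ t4 must be 0, so t2 and t4 are equal.
t3 = t1 ⊽ w must be 0, so at least one of t1, w is 1.
Check with x=1, y=0, z=1, w=1:
t1 = x ⊕ w = 1 ⊕ 1 = 0
t2 = t1 ∧ y = 0 ∧ 0 = 0
t3 = t1 ⊽ w = 0 ⊽ 1 = 0
t4 = z ⊽ t2 = 1 ⊽ 0 = 0
t5 = t2 ⊕ t4 = 0 ⊕ 0 = 0
t6 = t5 ⊽ t3 = 0 ⊽ 0 = 1
So t6 = 1 as required.

x=1, y=0, z=1, w=1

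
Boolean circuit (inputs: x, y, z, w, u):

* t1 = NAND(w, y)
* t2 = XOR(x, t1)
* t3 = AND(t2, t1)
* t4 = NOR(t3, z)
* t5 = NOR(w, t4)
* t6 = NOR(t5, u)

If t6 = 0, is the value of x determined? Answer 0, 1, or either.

either

Both values of x occur among assignments with t6 = 0:
  x=0: x=0, y=0, z=0, w=0, u=0
  x=1: x=1, y=0, z=0, w=0, u=1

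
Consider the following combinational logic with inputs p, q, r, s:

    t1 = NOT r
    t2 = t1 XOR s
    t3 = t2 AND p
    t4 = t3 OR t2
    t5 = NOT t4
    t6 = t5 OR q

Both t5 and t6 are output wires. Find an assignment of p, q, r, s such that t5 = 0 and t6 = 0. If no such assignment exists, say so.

p=0, q=0, r=1, s=1

Check with p=0, q=0, r=1, s=1:
t1 = NOT r = NOT 1 = 0
t2 = t1 XOR s = 0 XOR 1 = 1
t3 = t2 AND p = 1 AND 0 = 0
t4 = t3 OR t2 = 0 OR 1 = 1
t5 = NOT t4 = NOT 1 = 0
t6 = t5 OR q = 0 OR 0 = 0
So t5 = 0 and t6 = 0.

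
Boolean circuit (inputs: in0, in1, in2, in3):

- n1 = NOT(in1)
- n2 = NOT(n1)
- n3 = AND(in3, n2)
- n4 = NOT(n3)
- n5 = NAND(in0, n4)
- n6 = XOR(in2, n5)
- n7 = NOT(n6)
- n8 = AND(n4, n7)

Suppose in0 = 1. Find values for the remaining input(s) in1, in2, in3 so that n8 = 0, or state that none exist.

Check with in0 = 1 and in1=0, in2=1, in3=1:
n1 = NOT(in1) = NOT 0 = 1
n2 = NOT(n1) = NOT 1 = 0
n3 = AND(in3, n2) = AND(1, 0) = 0
n4 = NOT(n3) = NOT 0 = 1
n5 = NAND(in0, n4) = NAND(1, 1) = 0
n6 = XOR(in2, n5) = XOR(1, 0) = 1
n7 = NOT(n6) = NOT 1 = 0
n8 = AND(n4, n7) = AND(1, 0) = 0
So n8 = 0.

in1=0, in2=1, in3=1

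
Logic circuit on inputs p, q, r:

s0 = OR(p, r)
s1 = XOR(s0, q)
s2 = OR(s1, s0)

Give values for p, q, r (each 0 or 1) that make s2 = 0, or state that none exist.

s2 = OR(s1, s0) must be 0, so both s1 = 0 and s0 = 0.
s1 = XOR(s0, q) must be 0, so s0 and q are equal.
Check with p=0 q=0 r=0:
s0 = OR(p, r) = OR(0, 0) = 0
s1 = XOR(s0, q) = XOR(0, 0) = 0
s2 = OR(s1, s0) = OR(0, 0) = 0
So s2 = 0 as required.

p=0 q=0 r=0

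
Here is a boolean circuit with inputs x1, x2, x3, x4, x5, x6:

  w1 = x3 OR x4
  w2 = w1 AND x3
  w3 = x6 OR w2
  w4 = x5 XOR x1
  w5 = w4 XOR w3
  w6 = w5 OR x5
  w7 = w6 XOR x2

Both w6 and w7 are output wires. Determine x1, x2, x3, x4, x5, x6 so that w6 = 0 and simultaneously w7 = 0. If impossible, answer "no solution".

Check with x1=1 x2=0 x3=1 x4=0 x5=0 x6=1:
w1 = x3 OR x4 = 1 OR 0 = 1
w2 = w1 AND x3 = 1 AND 1 = 1
w3 = x6 OR w2 = 1 OR 1 = 1
w4 = x5 XOR x1 = 0 XOR 1 = 1
w5 = w4 XOR w3 = 1 XOR 1 = 0
w6 = w5 OR x5 = 0 OR 0 = 0
w7 = w6 XOR x2 = 0 XOR 0 = 0
So w6 = 0 and w7 = 0.

x1=1 x2=0 x3=1 x4=0 x5=0 x6=1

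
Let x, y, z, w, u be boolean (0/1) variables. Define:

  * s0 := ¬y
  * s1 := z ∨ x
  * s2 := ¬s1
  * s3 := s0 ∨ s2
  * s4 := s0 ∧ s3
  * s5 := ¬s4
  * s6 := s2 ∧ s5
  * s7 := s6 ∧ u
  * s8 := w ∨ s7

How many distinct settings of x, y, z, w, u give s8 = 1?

s8 = w ∨ s7 must be 1, so at least one of w, s7 is 1.
Enumerating the 32 input combinations, 17 give s8 = 1 and 15 give s8 = 0.

17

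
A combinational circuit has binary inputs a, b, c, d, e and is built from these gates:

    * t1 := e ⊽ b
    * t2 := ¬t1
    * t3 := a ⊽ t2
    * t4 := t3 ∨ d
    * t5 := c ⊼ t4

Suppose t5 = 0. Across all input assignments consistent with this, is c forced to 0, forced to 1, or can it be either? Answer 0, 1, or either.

1

t5 = c ⊼ t4 must be 0, so both c = 1 and t4 = 1.
t4 = t3 ∨ d must be 1, so at least one of t3, d is 1.
Every assignment with t5 = 0 has c = 1; there are 9 such assignment(s).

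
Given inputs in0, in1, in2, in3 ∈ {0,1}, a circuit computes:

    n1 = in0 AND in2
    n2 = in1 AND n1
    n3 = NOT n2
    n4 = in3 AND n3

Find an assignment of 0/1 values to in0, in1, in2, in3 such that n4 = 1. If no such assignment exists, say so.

n4 = in3 AND n3 must be 1, so both in3 = 1 and n3 = 1.
n3 = NOT n2 must be 1, so n2 = 0.
Check with in0=0, in1=1, in2=0, in3=1:
n1 = in0 AND in2 = 0 AND 0 = 0
n2 = in1 AND n1 = 1 AND 0 = 0
n3 = NOT n2 = NOT 0 = 1
n4 = in3 AND n3 = 1 AND 1 = 1
So n4 = 1 as required.

in0=0, in1=1, in2=0, in3=1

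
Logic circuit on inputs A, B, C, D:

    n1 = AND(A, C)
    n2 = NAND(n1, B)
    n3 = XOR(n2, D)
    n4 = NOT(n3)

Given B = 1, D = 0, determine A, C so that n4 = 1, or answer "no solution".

n4 = NOT(n3) must be 1, so n3 = 0.
Check with B = 1, D = 0 and A=1, C=1:
n1 = AND(A, C) = AND(1, 1) = 1
n2 = NAND(n1, B) = NAND(1, 1) = 0
n3 = XOR(n2, D) = XOR(0, 0) = 0
n4 = NOT(n3) = NOT 0 = 1
So n4 = 1.

A=1, C=1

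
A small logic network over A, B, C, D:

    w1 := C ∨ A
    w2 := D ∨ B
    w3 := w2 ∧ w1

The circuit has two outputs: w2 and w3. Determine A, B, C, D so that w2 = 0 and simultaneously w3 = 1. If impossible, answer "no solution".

Across all 16 input combinations, none give both w2 = 0 and w3 = 1.

no solution exists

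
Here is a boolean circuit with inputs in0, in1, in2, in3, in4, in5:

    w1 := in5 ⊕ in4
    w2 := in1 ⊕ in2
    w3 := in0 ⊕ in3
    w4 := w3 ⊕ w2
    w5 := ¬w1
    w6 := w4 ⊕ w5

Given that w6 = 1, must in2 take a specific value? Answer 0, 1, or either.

Both values of in2 occur among assignments with w6 = 1:
  in2=0: in0=0, in1=0, in2=0, in3=0, in4=0, in5=0
  in2=1: in0=0, in1=0, in2=1, in3=0, in4=0, in5=1

either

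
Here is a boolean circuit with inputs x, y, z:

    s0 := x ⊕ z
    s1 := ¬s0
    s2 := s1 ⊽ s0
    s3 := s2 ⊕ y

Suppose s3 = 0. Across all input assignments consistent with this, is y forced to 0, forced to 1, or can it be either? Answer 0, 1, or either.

0

s3 = s2 ⊕ y must be 0, so s2 and y are equal.
Every assignment with s3 = 0 has y = 0; there are 4 such assignment(s).
  x=0, y=0, z=0
  x=0, y=0, z=1
  x=1, y=0, z=0
  x=1, y=0, z=1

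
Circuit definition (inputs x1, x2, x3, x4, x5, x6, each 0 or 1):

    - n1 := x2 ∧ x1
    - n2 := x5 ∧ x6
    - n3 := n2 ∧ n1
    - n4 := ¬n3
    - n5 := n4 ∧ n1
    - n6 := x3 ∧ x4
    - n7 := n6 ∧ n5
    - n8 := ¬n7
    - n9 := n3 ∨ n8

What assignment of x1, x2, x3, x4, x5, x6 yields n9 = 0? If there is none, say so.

n9 = n3 ∨ n8 must be 0, so both n3 = 0 and n8 = 0.
n3 = n2 ∧ n1 must be 0, so at least one of n2, n1 is 0.
Check with x1=1, x2=1, x3=1, x4=1, x5=0, x6=1:
n1 = x2 ∧ x1 = 1 ∧ 1 = 1
n2 = x5 ∧ x6 = 0 ∧ 1 = 0
n3 = n2 ∧ n1 = 0 ∧ 1 = 0
n4 = ¬n3 = ¬0 = 1
n5 = n4 ∧ n1 = 1 ∧ 1 = 1
n6 = x3 ∧ x4 = 1 ∧ 1 = 1
n7 = n6 ∧ n5 = 1 ∧ 1 = 1
n8 = ¬n7 = ¬1 = 0
n9 = n3 ∨ n8 = 0 ∨ 0 = 0
So n9 = 0 as required.

x1=1, x2=1, x3=1, x4=1, x5=0, x6=1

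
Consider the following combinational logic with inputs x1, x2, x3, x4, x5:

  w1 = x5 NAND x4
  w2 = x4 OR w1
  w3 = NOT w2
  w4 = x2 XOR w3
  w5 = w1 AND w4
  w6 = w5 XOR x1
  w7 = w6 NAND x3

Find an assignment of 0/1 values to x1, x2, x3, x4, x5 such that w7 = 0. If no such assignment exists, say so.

w7 = w6 NAND x3 must be 0, so both w6 = 1 and x3 = 1.
w6 = w5 XOR x1 must be 1, so w5 and x1 differ.
Check with x1=0, x2=1, x3=1, x4=0, x5=1:
w1 = x5 NAND x4 = 1 NAND 0 = 1
w2 = x4 OR w1 = 0 OR 1 = 1
w3 = NOT w2 = NOT 1 = 0
w4 = x2 XOR w3 = 1 XOR 0 = 1
w5 = w1 AND w4 = 1 AND 1 = 1
w6 = w5 XOR x1 = 1 XOR 0 = 1
w7 = w6 NAND x3 = 1 NAND 1 = 0
So w7 = 0 as required.

x1=0, x2=1, x3=1, x4=0, x5=1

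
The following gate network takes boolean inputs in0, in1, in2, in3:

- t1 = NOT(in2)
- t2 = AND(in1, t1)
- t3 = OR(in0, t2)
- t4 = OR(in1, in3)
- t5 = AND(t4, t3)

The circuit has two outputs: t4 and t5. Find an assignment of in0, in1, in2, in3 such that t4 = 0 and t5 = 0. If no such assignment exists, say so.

in0=0, in1=0, in2=1, in3=0

Check with in0=0, in1=0, in2=1, in3=0:
t1 = NOT(in2) = NOT 1 = 0
t2 = AND(in1, t1) = AND(0, 0) = 0
t3 = OR(in0, t2) = OR(0, 0) = 0
t4 = OR(in1, in3) = OR(0, 0) = 0
t5 = AND(t4, t3) = AND(0, 0) = 0
So t4 = 0 and t5 = 0.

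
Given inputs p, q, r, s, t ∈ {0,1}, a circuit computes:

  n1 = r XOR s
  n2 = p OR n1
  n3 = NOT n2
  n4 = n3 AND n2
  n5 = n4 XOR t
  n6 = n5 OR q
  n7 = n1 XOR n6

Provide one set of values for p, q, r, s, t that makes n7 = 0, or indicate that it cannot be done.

n7 = n1 XOR n6 must be 0, so n1 and n6 are equal.
Check with p=1, q=1, r=0, s=1, t=0:
n1 = r XOR s = 0 XOR 1 = 1
n2 = p OR n1 = 1 OR 1 = 1
n3 = NOT n2 = NOT 1 = 0
n4 = n3 AND n2 = 0 AND 1 = 0
n5 = n4 XOR t = 0 XOR 0 = 0
n6 = n5 OR q = 0 OR 1 = 1
n7 = n1 XOR n6 = 1 XOR 1 = 0
So n7 = 0 as required.

p=1, q=1, r=0, s=1, t=0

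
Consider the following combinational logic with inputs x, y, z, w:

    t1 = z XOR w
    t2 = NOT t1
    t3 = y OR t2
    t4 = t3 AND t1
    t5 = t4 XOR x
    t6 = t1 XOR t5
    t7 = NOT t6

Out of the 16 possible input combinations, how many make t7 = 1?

t7 = NOT t6 must be 1, so t6 = 0.
t6 = t1 XOR t5 must be 0, so t1 and t5 are equal.
Enumerating the 16 input combinations, 8 give t7 = 1 and 8 give t7 = 0.

8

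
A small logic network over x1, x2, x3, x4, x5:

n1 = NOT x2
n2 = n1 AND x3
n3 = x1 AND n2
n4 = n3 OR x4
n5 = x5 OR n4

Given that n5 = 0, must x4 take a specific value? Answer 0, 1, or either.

n5 = x5 OR n4 must be 0, so both x5 = 0 and n4 = 0.
Every assignment with n5 = 0 has x4 = 0; there are 7 such assignment(s).

0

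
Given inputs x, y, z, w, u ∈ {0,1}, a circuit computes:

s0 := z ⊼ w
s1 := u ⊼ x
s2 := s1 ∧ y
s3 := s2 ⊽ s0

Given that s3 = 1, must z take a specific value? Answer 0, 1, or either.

s3 = s2 ⊽ s0 must be 1, so both s2 = 0 and s0 = 0.
s2 = s1 ∧ y must be 0, so at least one of s1, y is 0.
Every assignment with s3 = 1 has z = 1; there are 5 such assignment(s).

1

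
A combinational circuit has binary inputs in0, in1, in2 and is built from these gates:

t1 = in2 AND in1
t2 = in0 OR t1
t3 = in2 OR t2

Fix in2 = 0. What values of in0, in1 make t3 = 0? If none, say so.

in0=0 in1=0

t3 = in2 OR t2 must be 0, so both in2 = 0 and t2 = 0.
Check with in2 = 0 and in0=0, in1=0:
t1 = in2 AND in1 = 0 AND 0 = 0
t2 = in0 OR t1 = 0 OR 0 = 0
t3 = in2 OR t2 = 0 OR 0 = 0
So t3 = 0.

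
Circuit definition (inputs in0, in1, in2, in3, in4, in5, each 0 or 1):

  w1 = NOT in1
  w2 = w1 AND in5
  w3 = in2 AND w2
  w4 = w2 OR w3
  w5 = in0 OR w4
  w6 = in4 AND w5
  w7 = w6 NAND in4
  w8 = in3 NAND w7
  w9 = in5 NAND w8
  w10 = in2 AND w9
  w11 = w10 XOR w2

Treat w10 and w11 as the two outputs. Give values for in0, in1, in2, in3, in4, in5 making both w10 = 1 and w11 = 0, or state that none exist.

in0=0, in1=0, in2=1, in3=1, in4=0, in5=1

Check with in0=0, in1=0, in2=1, in3=1, in4=0, in5=1:
w1 = NOT in1 = NOT 0 = 1
w2 = w1 AND in5 = 1 AND 1 = 1
w3 = in2 AND w2 = 1 AND 1 = 1
w4 = w2 OR w3 = 1 OR 1 = 1
w5 = in0 OR w4 = 0 OR 1 = 1
w6 = in4 AND w5 = 0 AND 1 = 0
w7 = w6 NAND in4 = 0 NAND 0 = 1
w8 = in3 NAND w7 = 1 NAND 1 = 0
w9 = in5 NAND w8 = 1 NAND 0 = 1
w10 = in2 AND w9 = 1 AND 1 = 1
w11 = w10 XOR w2 = 1 XOR 1 = 0
So w10 = 1 and w11 = 0.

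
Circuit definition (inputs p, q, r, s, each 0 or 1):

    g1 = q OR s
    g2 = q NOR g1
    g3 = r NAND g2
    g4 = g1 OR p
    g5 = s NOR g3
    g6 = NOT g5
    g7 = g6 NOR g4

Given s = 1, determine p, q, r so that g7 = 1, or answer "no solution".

no solution exists

With s = 1 fixed, none of the 8 settings of p, q, r give g7 = 1.
For example, with p=1, q=0, r=1:
g1 = q OR s = 0 OR 1 = 1
g2 = q NOR g1 = 0 NOR 1 = 0
g3 = r NAND g2 = 1 NAND 0 = 1
g4 = g1 OR p = 1 OR 1 = 1
g5 = s NOR g3 = 1 NOR 1 = 0
g6 = NOT g5 = NOT 0 = 1
g7 = g6 NOR g4 = 1 NOR 1 = 0
giving g7 = 0 ≠ 1.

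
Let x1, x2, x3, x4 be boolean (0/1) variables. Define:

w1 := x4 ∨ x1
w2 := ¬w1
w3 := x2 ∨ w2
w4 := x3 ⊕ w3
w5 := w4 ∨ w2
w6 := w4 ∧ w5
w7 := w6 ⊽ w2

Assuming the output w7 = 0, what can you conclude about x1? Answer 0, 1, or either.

Both values of x1 occur among assignments with w7 = 0:
  x1=0: x1=0, x2=0, x3=0, x4=0
  x1=1: x1=1, x2=0, x3=1, x4=0

either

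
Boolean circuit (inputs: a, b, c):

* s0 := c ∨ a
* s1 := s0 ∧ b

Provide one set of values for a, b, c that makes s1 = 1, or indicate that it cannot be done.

a=0, b=1, c=1

Check with a=0, b=1, c=1:
s0 = c ∨ a = 1 ∨ 0 = 1
s1 = s0 ∧ b = 1 ∧ 1 = 1
So s1 = 1 as required.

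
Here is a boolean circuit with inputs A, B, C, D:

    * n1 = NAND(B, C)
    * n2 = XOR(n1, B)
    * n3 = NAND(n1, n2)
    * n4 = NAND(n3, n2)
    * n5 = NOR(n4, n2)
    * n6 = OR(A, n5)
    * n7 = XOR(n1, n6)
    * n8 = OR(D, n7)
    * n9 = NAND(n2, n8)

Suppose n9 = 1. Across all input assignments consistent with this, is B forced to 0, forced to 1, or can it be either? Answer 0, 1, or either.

either

Both values of B occur among assignments with n9 = 1:
  B=0: A=1, B=0, C=0, D=0
  B=1: A=0, B=1, C=0, D=0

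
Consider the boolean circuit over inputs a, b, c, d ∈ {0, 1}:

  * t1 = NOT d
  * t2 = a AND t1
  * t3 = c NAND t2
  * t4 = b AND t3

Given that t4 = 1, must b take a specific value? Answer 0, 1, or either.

t4 = b AND t3 must be 1, so both b = 1 and t3 = 1.
t3 = c NAND t2 must be 1, so at least one of c, t2 is 0.
Every assignment with t4 = 1 has b = 1; there are 7 such assignment(s).

1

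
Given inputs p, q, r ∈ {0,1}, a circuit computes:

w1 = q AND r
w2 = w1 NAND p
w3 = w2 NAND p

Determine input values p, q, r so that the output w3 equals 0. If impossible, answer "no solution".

Check with p=1 q=1 r=0:
w1 = q AND r = 1 AND 0 = 0
w2 = w1 NAND p = 0 NAND 1 = 1
w3 = w2 NAND p = 1 NAND 1 = 0
So w3 = 0 as required.

p=1 q=1 r=0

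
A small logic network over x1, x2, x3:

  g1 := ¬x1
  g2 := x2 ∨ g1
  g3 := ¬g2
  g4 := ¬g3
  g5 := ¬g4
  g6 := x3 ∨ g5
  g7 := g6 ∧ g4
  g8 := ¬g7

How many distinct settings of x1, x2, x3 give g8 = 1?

g8 = ¬g7 must be 1, so g7 = 0.
g7 = g6 ∧ g4 must be 0, so at least one of g6, g4 is 0.
Satisfying assignments:
  x1=0, x2=0, x3=0
  x1=0, x2=1, x3=0
  x1=1, x2=0, x3=0
  x1=1, x2=0, x3=1
  x1=1, x2=1, x3=0

5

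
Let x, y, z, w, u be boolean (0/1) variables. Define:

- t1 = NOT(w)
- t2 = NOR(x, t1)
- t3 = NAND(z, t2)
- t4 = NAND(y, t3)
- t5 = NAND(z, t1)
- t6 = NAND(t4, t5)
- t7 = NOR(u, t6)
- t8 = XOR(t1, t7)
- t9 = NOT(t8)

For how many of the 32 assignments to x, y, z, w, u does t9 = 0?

19

t9 = NOT(t8) must be 0, so t8 = 1.
t8 = XOR(t1, t7) must be 1, so t1 and t7 differ.
Enumerating the 32 input combinations, 19 give t9 = 0 and 13 give t9 = 1.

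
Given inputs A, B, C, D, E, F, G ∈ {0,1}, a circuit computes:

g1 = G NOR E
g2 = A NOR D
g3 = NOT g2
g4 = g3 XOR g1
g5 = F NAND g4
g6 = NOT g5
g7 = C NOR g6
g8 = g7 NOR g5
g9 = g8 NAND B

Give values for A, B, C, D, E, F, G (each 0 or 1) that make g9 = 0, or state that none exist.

g9 = g8 NAND B must be 0, so both g8 = 1 and B = 1.
g8 = g7 NOR g5 must be 1, so both g7 = 0 and g5 = 0.
Check with A=1, B=1, C=0, D=1, E=0, F=1, G=1:
g1 = G NOR E = 1 NOR 0 = 0
g2 = A NOR D = 1 NOR 1 = 0
g3 = NOT g2 = NOT 0 = 1
g4 = g3 XOR g1 = 1 XOR 0 = 1
g5 = F NAND g4 = 1 NAND 1 = 0
g6 = NOT g5 = NOT 0 = 1
g7 = C NOR g6 = 0 NOR 1 = 0
g8 = g7 NOR g5 = 0 NOR 0 = 1
g9 = g8 NAND B = 1 NAND 1 = 0
So g9 = 0 as required.

A=1, B=1, C=0, D=1, E=0, F=1, G=1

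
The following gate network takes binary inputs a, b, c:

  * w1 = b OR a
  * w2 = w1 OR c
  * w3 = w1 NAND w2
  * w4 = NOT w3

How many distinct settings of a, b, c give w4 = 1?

6

w4 = NOT w3 must be 1, so w3 = 0.
w3 = w1 NAND w2 must be 0, so both w1 = 1 and w2 = 1.
w1 = b OR a must be 1, so at least one of b, a is 1.
Satisfying assignments:
  a=0, b=1, c=0
  a=0, b=1, c=1
  a=1, b=0, c=0
  a=1, b=0, c=1
  a=1, b=1, c=0
  a=1, b=1, c=1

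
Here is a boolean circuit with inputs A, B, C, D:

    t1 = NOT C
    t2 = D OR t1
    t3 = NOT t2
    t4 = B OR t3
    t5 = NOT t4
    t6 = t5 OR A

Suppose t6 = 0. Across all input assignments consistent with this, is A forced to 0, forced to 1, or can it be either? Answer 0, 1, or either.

t6 = t5 OR A must be 0, so both t5 = 0 and A = 0.
t5 = NOT t4 must be 0, so t4 = 1.
Every assignment with t6 = 0 has A = 0; there are 5 such assignment(s).

0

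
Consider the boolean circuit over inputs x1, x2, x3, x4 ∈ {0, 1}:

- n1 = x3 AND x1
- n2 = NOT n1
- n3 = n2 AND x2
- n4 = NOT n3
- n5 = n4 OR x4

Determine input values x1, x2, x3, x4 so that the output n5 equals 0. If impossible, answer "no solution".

x1=1, x2=1, x3=0, x4=0

n5 = n4 OR x4 must be 0, so both n4 = 0 and x4 = 0.
Check with x1=1, x2=1, x3=0, x4=0:
n1 = x3 AND x1 = 0 AND 1 = 0
n2 = NOT n1 = NOT 0 = 1
n3 = n2 AND x2 = 1 AND 1 = 1
n4 = NOT n3 = NOT 1 = 0
n5 = n4 OR x4 = 0 OR 0 = 0
So n5 = 0 as required.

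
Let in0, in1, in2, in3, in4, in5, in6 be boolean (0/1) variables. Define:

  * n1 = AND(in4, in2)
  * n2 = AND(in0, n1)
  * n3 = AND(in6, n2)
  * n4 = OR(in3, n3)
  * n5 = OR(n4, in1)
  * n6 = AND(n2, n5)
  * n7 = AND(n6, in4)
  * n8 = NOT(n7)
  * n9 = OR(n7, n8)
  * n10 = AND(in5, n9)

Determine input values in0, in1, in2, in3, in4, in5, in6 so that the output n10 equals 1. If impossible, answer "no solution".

in0=0 in1=0 in2=0 in3=1 in4=1 in5=1 in6=0

n10 = AND(in5, n9) must be 1, so both in5 = 1 and n9 = 1.
n9 = OR(n7, n8) must be 1, so at least one of n7, n8 is 1.
Check with in0=0 in1=0 in2=0 in3=1 in4=1 in5=1 in6=0:
n1 = AND(in4, in2) = AND(1, 0) = 0
n2 = AND(in0, n1) = AND(0, 0) = 0
n3 = AND(in6, n2) = AND(0, 0) = 0
n4 = OR(in3, n3) = OR(1, 0) = 1
n5 = OR(n4, in1) = OR(1, 0) = 1
n6 = AND(n2, n5) = AND(0, 1) = 0
n7 = AND(n6, in4) = AND(0, 1) = 0
n8 = NOT(n7) = NOT 0 = 1
n9 = OR(n7, n8) = OR(0, 1) = 1
n10 = AND(in5, n9) = AND(1, 1) = 1
So n10 = 1 as required.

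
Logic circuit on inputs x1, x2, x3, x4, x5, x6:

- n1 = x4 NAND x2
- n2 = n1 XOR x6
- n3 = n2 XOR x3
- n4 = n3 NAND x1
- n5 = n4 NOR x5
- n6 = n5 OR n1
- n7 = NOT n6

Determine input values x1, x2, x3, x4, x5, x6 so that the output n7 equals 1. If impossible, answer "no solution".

Check with x1=0, x2=1, x3=0, x4=1, x5=0, x6=0:
n1 = x4 NAND x2 = 1 NAND 1 = 0
n2 = n1 XOR x6 = 0 XOR 0 = 0
n3 = n2 XOR x3 = 0 XOR 0 = 0
n4 = n3 NAND x1 = 0 NAND 0 = 1
n5 = n4 NOR x5 = 1 NOR 0 = 0
n6 = n5 OR n1 = 0 OR 0 = 0
n7 = NOT n6 = NOT 0 = 1
So n7 = 1 as required.

x1=0, x2=1, x3=0, x4=1, x5=0, x6=0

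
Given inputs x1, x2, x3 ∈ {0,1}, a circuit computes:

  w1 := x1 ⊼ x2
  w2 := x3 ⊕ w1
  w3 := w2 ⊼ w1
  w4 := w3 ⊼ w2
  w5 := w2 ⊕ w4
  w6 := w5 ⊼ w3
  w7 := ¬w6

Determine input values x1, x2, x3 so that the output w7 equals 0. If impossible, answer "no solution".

x1=0, x2=1, x3=0

w7 = ¬w6 must be 0, so w6 = 1.
Check with x1=0, x2=1, x3=0:
w1 = x1 ⊼ x2 = 0 ⊼ 1 = 1
w2 = x3 ⊕ w1 = 0 ⊕ 1 = 1
w3 = w2 ⊼ w1 = 1 ⊼ 1 = 0
w4 = w3 ⊼ w2 = 0 ⊼ 1 = 1
w5 = w2 ⊕ w4 = 1 ⊕ 1 = 0
w6 = w5 ⊼ w3 = 0 ⊼ 0 = 1
w7 = ¬w6 = ¬1 = 0
So w7 = 0 as required.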